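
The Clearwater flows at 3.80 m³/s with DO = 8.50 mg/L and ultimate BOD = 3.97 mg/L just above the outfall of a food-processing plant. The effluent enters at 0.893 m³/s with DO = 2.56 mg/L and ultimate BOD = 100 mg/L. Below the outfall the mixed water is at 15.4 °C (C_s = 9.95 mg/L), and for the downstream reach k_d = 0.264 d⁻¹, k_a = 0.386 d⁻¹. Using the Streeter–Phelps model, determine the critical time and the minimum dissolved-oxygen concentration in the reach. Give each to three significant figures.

Mixed DO = (3.80×8.50 + 0.893×2.56)/(3.80+0.893) = 34.59/4.693 = 7.370 mg/L.
Mixed L₀ = (3.80×3.97 + 0.893×100)/(4.693) = 104.4/4.693 = 22.24 mg/L.
Initial deficit D₀ = C_s − DO₀ = 9.95 − 7.370 = 2.580 mg/L.
t_c = (1/0.1220) ln[(0.386/0.264)(1 − 2.580×0.1220/(0.264×22.24))] = 8.197 × ln(1.384) = 2.662 d.
D_c = (0.264/0.386) × 22.24 × e^(−0.264×2.662) = 0.6839 × 22.24 × 0.4952 = 7.533 mg/L.
Minimum DO = 9.95 − 7.533 = 2.417 mg/L.

t_c ≈ 2.66 d; minimum DO ≈ 2.42 mg/L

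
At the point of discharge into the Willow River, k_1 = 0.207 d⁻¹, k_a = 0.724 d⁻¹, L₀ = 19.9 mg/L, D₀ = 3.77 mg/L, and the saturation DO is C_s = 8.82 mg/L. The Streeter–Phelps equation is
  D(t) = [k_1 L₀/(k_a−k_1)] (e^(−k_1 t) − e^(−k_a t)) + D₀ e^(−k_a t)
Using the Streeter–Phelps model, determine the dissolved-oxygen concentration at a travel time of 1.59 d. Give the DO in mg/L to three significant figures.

k_1 L₀/(k_a−k_1) = 0.207×19.9/(0.724−0.207) = 4.119/0.5170 = 7.968 mg/L.
e^(−k_1 t) = e^(−0.207×1.590) = 0.7195; e^(−k_a t) = e^(−0.724×1.590) = 0.3163.
D = 7.968 × (0.7195 − 0.3163) + 3.77 × 0.3163 = 3.213 + 1.192 = 4.406 mg/L.
DO = C_s − D = 8.82 − 4.406 = 4.414 mg/L.

DO ≈ 4.41 mg/L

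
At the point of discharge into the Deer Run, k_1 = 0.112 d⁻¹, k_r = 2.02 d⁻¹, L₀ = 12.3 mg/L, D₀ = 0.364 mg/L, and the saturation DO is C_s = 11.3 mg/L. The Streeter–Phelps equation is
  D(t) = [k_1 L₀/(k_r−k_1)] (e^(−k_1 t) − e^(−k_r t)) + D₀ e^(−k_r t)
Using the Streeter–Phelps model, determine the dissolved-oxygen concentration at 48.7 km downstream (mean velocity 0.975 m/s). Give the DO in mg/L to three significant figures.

Travel time t = x/v = 48.7 km / (0.975 m/s) = 48700 m / 0.975 m/s = 49950 s = 0.5781 d.
k_1 L₀/(k_r−k_1) = 0.112×12.3/(2.02−0.112) = 1.378/1.908 = 0.7220 mg/L.
e^(−k_1 t) = e^(−0.112×0.5781) = 0.9373; e^(−k_r t) = e^(−2.02×0.5781) = 0.3111.
D = 0.7220 × (0.9373 − 0.3111) + 0.364 × 0.3111 = 0.4522 + 0.1132 = 0.5654 mg/L.
DO = C_s − D = 11.3 − 0.5654 = 10.73 mg/L.

DO ≈ 10.7 mg/L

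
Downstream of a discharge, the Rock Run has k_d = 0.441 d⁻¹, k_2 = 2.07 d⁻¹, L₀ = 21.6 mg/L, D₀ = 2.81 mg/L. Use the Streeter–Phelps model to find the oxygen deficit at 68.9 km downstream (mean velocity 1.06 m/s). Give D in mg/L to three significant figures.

D ≈ 3.56 mg/L

Travel time t = x/v = 68.9 km / (1.06 m/s) = 68900 m / 1.06 m/s = 65000 s = 0.7523 d.
k_d L₀/(k_2−k_d) = 0.441×21.6/(2.07−0.441) = 9.526/1.629 = 5.848 mg/L.
e^(−k_d t) = e^(−0.441×0.7523) = 0.7177; e^(−k_2 t) = e^(−2.07×0.7523) = 0.2107.
D = 5.848 × (0.7177 − 0.2107) + 2.81 × 0.2107 = 2.964 + 0.5921 = 3.556 mg/L.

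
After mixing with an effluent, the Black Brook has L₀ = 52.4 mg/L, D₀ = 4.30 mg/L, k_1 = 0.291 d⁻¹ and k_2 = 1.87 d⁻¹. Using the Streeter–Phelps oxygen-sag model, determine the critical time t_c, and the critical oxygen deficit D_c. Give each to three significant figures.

t_c = [1/(k_2−k_1)] ln[(k_2/k_1)(1 − D₀(k_2−k_1)/(k_1 L₀))]
= [1/(1.87−0.291)] ln[(1.87/0.291)(1 − 4.30×1.579/(0.291×52.4))]
= (1/1.579) ln[6.426 × 0.5547] = 0.6333 × ln(3.565) = 0.6333 × 1.271 = 0.8050 d.
D_c = (k_1/k_2) L₀ e^(−k_1 t_c) = (0.291/1.87) × 52.4 × e^(−0.291×0.8050) = 0.1556 × 52.4 × 0.7912 = 6.451 mg/L.

t_c ≈ 0.805 d; D_c ≈ 6.45 mg/L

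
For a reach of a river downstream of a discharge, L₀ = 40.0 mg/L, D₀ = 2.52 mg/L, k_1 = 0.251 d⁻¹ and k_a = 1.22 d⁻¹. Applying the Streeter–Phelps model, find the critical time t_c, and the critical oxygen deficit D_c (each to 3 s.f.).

At the critical point dD/dt = 0, so k_1 L₀ e^(−k_1 t) = k_a D. Substituting D(t) from the Streeter–Phelps equation and solving for t gives
t_c = ln[(k_a/k_1)(1 − D₀(k_a−k_1)/(k_1 L₀))] / (k_a−k_1).
Here k_a−k_1 = 0.9690 d⁻¹ and 1 − D₀(k_a−k_1)/(k_1 L₀) = 1 − 2.52×0.9690/(0.251×40.0) = 0.7568, so
t_c = ln(4.861 × 0.7568) / 0.9690 = 1.302 / 0.9690 = 1.344 d.
L(t_c) = L₀ e^(−k_1 t_c) = 40.0 × 0.7136 = 28.55 mg/L, and at the critical point k_a D_c = k_1 L, so D_c = (0.251/1.22) × 28.55 = 5.873 mg/L.

t_c ≈ 1.34 d; D_c ≈ 5.87 mg/L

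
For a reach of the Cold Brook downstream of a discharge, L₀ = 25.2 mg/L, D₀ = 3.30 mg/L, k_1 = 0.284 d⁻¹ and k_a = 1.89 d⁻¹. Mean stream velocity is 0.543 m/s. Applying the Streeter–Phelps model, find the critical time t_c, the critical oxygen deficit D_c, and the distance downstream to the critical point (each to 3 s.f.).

t_c ≈ 0.340 d; D_c ≈ 3.44 mg/L; x_c ≈ 16.0 km

t_c = [1/(k_a−k_1)] ln[(k_a/k_1)(1 − D₀(k_a−k_1)/(k_1 L₀))]
= [1/(1.89−0.284)] ln[(1.89/0.284)(1 − 3.30×1.606/(0.284×25.2))]
= (1/1.606) ln[6.655 × 0.2595] = 0.6227 × ln(1.727) = 0.6227 × 0.5463 = 0.3401 d.
D_c = (k_1/k_a) L₀ e^(−k_1 t_c) = (0.284/1.89) × 25.2 × e^(−0.284×0.3401) = 0.1503 × 25.2 × 0.9079 = 3.438 mg/L.
x_c = v t_c = 0.543 m/s × 0.3401 d × 86400 s/d = 15960 m ≈ 16.0 km.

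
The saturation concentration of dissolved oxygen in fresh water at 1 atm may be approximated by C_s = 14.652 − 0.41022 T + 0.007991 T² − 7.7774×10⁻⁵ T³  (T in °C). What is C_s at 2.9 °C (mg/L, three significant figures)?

C_s ≈ 13.5 mg/L

C_s = 14.652 − 0.41022×2.9 + 0.007991×2.9² − 7.7774×10⁻⁵×2.9³ = 13.53 mg/L.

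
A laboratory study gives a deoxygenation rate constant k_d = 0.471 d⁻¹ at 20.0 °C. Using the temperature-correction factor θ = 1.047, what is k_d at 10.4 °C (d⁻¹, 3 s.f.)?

k_d(T₂) = k_d(T₁) · θ^(T₂−T₁) = 0.471 × 1.047^(10.4−20.0)
= 0.471 × 1.047^-9.60 = 0.471 × 0.6434 = 0.3031 d⁻¹.

k_d ≈ 0.303 d⁻¹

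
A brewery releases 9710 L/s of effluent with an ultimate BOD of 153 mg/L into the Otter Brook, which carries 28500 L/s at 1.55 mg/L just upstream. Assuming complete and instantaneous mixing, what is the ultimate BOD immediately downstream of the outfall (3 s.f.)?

40.0 mg/L

Flow-weighted mixing: C = (Q_r C_r + Q_w C_w)/(Q_r + Q_w)
= (28500×1.55 + 9710×153)/(28500 + 9710) = 1.530×10^6/38210 = 40.04 mg/L.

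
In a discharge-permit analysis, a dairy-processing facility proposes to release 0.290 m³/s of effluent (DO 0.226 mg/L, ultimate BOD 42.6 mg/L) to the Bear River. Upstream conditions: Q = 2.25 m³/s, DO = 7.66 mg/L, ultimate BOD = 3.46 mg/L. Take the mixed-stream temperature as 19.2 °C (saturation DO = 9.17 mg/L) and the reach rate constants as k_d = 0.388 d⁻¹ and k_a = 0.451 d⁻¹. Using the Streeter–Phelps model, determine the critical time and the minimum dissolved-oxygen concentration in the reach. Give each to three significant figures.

t_c ≈ 1.60 d; minimum DO ≈ 5.51 mg/L

Mixed DO = (2.25×7.66 + 0.290×0.226)/(2.25+0.290) = 17.30/2.540 = 6.811 mg/L.
Mixed L₀ = (2.25×3.46 + 0.290×42.6)/(2.540) = 20.14/2.540 = 7.929 mg/L.
Initial deficit D₀ = C_s − DO₀ = 9.17 − 6.811 = 2.359 mg/L.
t_c = (1/0.06300) ln[(0.451/0.388)(1 − 2.359×0.06300/(0.388×7.929))] = 15.87 × ln(1.106) = 1.602 d.
D_c = (0.388/0.451) × 7.929 × e^(−0.388×1.602) = 0.8603 × 7.929 × 0.5370 = 3.663 mg/L.
Minimum DO = 9.17 − 3.663 = 5.507 mg/L.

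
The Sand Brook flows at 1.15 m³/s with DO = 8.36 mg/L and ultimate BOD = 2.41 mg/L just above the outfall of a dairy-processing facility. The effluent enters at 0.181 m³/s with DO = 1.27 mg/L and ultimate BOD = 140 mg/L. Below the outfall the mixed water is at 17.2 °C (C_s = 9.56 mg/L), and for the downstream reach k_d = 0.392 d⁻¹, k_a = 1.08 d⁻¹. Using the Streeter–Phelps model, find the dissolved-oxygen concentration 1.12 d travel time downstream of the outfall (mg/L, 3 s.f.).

Mixed DO = (1.15×8.36 + 0.181×1.27)/(1.15+0.181) = 9.844/1.331 = 7.396 mg/L.
Mixed L₀ = (1.15×2.41 + 0.181×140)/(1.331) = 28.11/1.331 = 21.12 mg/L.
Initial deficit D₀ = C_s − DO₀ = 9.56 − 7.396 = 2.164 mg/L.
D(1.12) = [0.392×21.12/(1.08−0.392)](e^(−0.392×1.12) − e^(−1.08×1.12)) + 2.164 e^(−1.08×1.12)
= 12.03 × (0.6447 − 0.2983) + 2.164 × 0.2983 = 4.813 mg/L.
DO = 9.56 − 4.813 = 4.747 mg/L.

DO ≈ 4.75 mg/L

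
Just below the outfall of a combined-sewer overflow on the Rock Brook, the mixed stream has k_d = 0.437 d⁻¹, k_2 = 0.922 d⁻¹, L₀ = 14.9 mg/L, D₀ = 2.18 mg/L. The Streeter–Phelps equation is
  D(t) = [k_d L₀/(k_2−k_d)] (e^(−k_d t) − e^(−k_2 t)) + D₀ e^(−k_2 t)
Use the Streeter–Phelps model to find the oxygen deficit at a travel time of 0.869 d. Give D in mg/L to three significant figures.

k_d L₀/(k_2−k_d) = 0.437×14.9/(0.922−0.437) = 6.511/0.4850 = 13.43 mg/L.
e^(−k_d t) = e^(−0.437×0.8690) = 0.6840; e^(−k_2 t) = e^(−0.922×0.8690) = 0.4488.
D = 13.43 × (0.6840 − 0.4488) + 2.18 × 0.4488 = 3.158 + 0.9783 = 4.137 mg/L.

D ≈ 4.14 mg/L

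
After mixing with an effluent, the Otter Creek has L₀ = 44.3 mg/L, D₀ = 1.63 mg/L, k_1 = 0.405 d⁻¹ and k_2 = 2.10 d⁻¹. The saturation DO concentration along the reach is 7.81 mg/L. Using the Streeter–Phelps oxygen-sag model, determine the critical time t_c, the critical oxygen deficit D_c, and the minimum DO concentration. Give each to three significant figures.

t_c ≈ 0.872 d; D_c ≈ 6.00 mg/L; min DO ≈ 1.81 mg/L

With k_2/k_1 = 5.185 and 1 − D₀(k_2−k_1)/(k_1 L₀) = 0.8460,
t_c = ln(5.185 × 0.8460) / (2.10 − 0.405) = ln(4.387) / 1.695 = 1.479/1.695 = 0.8723 d.
L(t_c) = L₀ e^(−k_1 t_c) = 44.3 × 0.7024 = 31.12 mg/L, and at the critical point k_2 D_c = k_1 L, so D_c = (0.405/2.10) × 31.12 = 6.001 mg/L.
Minimum DO = C_s − D_c = 7.81 − 6.001 = 1.809 mg/L.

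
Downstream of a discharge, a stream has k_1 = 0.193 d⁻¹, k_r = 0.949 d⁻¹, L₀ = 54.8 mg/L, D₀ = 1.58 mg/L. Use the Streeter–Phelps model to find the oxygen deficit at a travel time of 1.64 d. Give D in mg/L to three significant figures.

k_1 L₀/(k_r−k_1) = 0.193×54.8/(0.949−0.193) = 10.58/0.7560 = 13.99 mg/L.
e^(−k_1 t) = e^(−0.193×1.640) = 0.7287; e^(−k_r t) = e^(−0.949×1.640) = 0.2109.
D = 13.99 × (0.7287 − 0.2109) + 1.58 × 0.2109 = 7.244 + 0.3332 = 7.577 mg/L.

D ≈ 7.58 mg/L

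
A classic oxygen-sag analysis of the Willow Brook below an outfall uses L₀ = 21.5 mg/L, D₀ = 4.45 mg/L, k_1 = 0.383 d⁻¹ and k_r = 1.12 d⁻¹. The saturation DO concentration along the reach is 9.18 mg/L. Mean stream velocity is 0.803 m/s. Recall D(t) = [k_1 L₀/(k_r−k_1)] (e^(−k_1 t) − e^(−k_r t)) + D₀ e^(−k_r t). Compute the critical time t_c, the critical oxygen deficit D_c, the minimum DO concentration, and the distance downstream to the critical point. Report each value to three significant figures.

With k_r/k_1 = 2.924 and 1 − D₀(k_r−k_1)/(k_1 L₀) = 0.6017,
t_c = ln(2.924 × 0.6017) / (1.12 − 0.383) = ln(1.760) / 0.7370 = 0.5651/0.7370 = 0.7667 d.
D_c = (k_1/k_r) L₀ e^(−k_1 t_c) = (0.383/1.12) × 21.5 × e^(−0.383×0.7667) = 0.3420 × 21.5 × 0.7455 = 5.481 mg/L.
Minimum DO = C_s − D_c = 9.18 − 5.481 = 3.699 mg/L.
x_c = v t_c = 0.803 m/s × 0.7667 d × 86400 s/d = 53200 m ≈ 53.2 km.

t_c ≈ 0.767 d; D_c ≈ 5.48 mg/L; min DO ≈ 3.70 mg/L; x_c ≈ 53.2 km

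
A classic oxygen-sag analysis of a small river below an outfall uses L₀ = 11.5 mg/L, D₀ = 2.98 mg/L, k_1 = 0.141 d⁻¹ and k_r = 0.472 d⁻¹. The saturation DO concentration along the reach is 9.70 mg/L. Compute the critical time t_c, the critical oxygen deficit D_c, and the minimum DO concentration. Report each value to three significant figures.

With k_r/k_1 = 3.348 and 1 − D₀(k_r−k_1)/(k_1 L₀) = 0.3917,
t_c = ln(3.348 × 0.3917) / (0.472 − 0.141) = ln(1.311) / 0.3310 = 0.2709/0.3310 = 0.8185 d.
D_c = (k_1/k_r) L₀ e^(−k_1 t_c) = (0.141/0.472) × 11.5 × e^(−0.141×0.8185) = 0.2987 × 11.5 × 0.8910 = 3.061 mg/L.
Minimum DO = C_s − D_c = 9.70 − 3.061 = 6.639 mg/L.

t_c ≈ 0.819 d; D_c ≈ 3.06 mg/L; min DO ≈ 6.64 mg/L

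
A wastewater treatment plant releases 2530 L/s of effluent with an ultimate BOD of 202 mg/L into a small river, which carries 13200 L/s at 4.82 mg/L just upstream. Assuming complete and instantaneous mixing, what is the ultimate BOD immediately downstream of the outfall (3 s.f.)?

36.5 mg/L

Flow-weighted mixing: C = (Q_r C_r + Q_w C_w)/(Q_r + Q_w)
= (13200×4.82 + 2530×202)/(13200 + 2530) = 574700/15730 = 36.53 mg/L.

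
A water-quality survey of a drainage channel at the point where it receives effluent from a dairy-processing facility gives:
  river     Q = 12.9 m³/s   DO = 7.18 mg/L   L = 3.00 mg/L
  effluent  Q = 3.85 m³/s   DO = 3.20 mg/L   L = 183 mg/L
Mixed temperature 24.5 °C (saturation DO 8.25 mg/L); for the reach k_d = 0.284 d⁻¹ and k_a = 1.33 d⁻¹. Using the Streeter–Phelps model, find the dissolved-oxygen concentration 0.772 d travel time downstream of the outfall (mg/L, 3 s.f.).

DO ≈ 2.18 mg/L

Mixed DO = (12.9×7.18 + 3.85×3.20)/(12.9+3.85) = 104.9/16.75 = 6.265 mg/L.
Mixed L₀ = (12.9×3.00 + 3.85×183)/(16.75) = 743.3/16.75 = 44.37 mg/L.
Initial deficit D₀ = C_s − DO₀ = 8.25 − 6.265 = 1.985 mg/L.
D(0.772) = [0.284×44.37/(1.33−0.284)](e^(−0.284×0.772) − e^(−1.33×0.772)) + 1.985 e^(−1.33×0.772)
= 12.05 × (0.8031 − 0.3582) + 1.985 × 0.3582 = 6.072 mg/L.
DO = 8.25 − 6.072 = 2.178 mg/L.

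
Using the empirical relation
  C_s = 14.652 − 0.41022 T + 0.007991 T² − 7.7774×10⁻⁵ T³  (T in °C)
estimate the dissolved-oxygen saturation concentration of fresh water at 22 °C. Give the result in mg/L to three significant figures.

C_s = 14.652 − 0.41022×22 + 0.007991×22² − 7.7774×10⁻⁵×22³ = 8.667 mg/L.

C_s ≈ 8.67 mg/L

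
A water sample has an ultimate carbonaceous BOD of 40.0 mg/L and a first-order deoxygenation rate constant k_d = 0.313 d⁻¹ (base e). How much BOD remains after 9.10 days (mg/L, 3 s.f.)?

L_t = L₀ e^(−k_d t) = 40.0 × e^(−0.313×9.10) = 40.0 × 0.05794 = 2.318 mg/L.

L ≈ 2.32 mg/L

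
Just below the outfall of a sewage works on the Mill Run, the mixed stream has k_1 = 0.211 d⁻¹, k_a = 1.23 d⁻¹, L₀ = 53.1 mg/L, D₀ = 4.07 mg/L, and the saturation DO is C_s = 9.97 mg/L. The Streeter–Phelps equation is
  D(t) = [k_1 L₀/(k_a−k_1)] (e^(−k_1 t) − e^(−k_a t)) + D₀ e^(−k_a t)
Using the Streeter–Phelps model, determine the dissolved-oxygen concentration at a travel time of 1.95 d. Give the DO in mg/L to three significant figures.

k_1 L₀/(k_a−k_1) = 0.211×53.1/(1.23−0.211) = 11.20/1.019 = 11.00 mg/L.
e^(−k_1 t) = e^(−0.211×1.950) = 0.6627; e^(−k_a t) = e^(−1.23×1.950) = 0.09085.
D = 11.00 × (0.6627 − 0.09085) + 4.07 × 0.09085 = 6.287 + 0.3698 = 6.657 mg/L.
DO = C_s − D = 9.97 − 6.657 = 3.313 mg/L.

DO ≈ 3.31 mg/L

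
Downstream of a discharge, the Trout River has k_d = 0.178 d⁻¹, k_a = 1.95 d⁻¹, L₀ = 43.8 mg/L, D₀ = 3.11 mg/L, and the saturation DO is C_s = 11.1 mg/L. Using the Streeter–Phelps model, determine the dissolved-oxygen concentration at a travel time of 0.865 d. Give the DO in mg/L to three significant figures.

DO ≈ 7.57 mg/L

k_d L₀/(k_a−k_d) = 0.178×43.8/(1.95−0.178) = 7.796/1.772 = 4.400 mg/L.
e^(−k_d t) = e^(−0.178×0.8650) = 0.8573; e^(−k_a t) = e^(−1.95×0.8650) = 0.1851.
D = 4.400 × (0.8573 − 0.1851) + 3.11 × 0.1851 = 2.957 + 0.5757 = 3.533 mg/L.
DO = C_s − D = 11.1 − 3.533 = 7.567 mg/L.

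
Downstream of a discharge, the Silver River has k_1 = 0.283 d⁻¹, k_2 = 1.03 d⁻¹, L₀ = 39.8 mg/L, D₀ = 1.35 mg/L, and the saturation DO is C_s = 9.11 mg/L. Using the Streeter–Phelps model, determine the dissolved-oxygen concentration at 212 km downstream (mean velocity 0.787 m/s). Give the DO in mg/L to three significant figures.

Travel time t = x/v = 212 km / (0.787 m/s) = 212000 m / 0.787 m/s = 269400 s = 3.118 d.
k_1 L₀/(k_2−k_1) = 0.283×39.8/(1.03−0.283) = 11.26/0.7470 = 15.08 mg/L.
e^(−k_1 t) = e^(−0.283×3.118) = 0.4138; e^(−k_2 t) = e^(−1.03×3.118) = 0.04030.
D = 15.08 × (0.4138 − 0.04030) + 1.35 × 0.04030 = 5.632 + 0.05441 = 5.686 mg/L.
DO = C_s − D = 9.11 − 5.686 = 3.424 mg/L.

DO ≈ 3.42 mg/L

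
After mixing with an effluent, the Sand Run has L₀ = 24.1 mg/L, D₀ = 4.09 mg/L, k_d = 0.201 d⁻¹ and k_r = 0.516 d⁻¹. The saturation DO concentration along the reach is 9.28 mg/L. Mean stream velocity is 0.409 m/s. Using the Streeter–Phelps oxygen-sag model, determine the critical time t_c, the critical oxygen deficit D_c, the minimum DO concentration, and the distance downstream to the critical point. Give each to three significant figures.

At the critical point dD/dt = 0, so k_d L₀ e^(−k_d t) = k_r D. Substituting D(t) from the Streeter–Phelps equation and solving for t gives
t_c = ln[(k_r/k_d)(1 − D₀(k_r−k_d)/(k_d L₀))] / (k_r−k_d).
Here k_r−k_d = 0.3150 d⁻¹ and 1 − D₀(k_r−k_d)/(k_d L₀) = 1 − 4.09×0.3150/(0.201×24.1) = 0.7340, so
t_c = ln(2.567 × 0.7340) / 0.3150 = 0.6336 / 0.3150 = 2.011 d.
D_c = (k_d/k_r) L₀ e^(−k_d t_c) = (0.201/0.516) × 24.1 × e^(−0.201×2.011) = 0.3895 × 24.1 × 0.6674 = 6.266 mg/L.
Minimum DO = C_s − D_c = 9.28 − 6.266 = 3.014 mg/L.
x_c = v t_c = 0.409 m/s × 2.011 d × 86400 s/d = 71080 m ≈ 71.1 km.

t_c ≈ 2.01 d; D_c ≈ 6.27 mg/L; min DO ≈ 3.01 mg/L; x_c ≈ 71.1 km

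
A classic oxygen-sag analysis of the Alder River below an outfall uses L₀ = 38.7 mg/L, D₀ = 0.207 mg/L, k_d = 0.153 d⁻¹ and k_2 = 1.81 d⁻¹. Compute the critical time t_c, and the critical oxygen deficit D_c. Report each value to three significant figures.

t_c ≈ 1.46 d; D_c ≈ 2.62 mg/L

With k_2/k_d = 11.83 and 1 − D₀(k_2−k_d)/(k_d L₀) = 0.9421,
t_c = ln(11.83 × 0.9421) / (1.81 − 0.153) = ln(11.14) / 1.657 = 2.411/1.657 = 1.455 d.
D_c = (k_d/k_2) L₀ e^(−k_d t_c) = (0.153/1.81) × 38.7 × e^(−0.153×1.455) = 0.08453 × 38.7 × 0.8004 = 2.618 mg/L.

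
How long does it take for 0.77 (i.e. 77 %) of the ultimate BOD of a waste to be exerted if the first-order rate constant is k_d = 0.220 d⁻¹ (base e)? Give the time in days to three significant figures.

y/L₀ = 1 − e^(−k_d t) = 0.77 ⇒ e^(−k_d t) = 0.230
t = −ln(0.230) / 0.220 = 1.470 / 0.220 = 6.680 d.

t ≈ 6.68 d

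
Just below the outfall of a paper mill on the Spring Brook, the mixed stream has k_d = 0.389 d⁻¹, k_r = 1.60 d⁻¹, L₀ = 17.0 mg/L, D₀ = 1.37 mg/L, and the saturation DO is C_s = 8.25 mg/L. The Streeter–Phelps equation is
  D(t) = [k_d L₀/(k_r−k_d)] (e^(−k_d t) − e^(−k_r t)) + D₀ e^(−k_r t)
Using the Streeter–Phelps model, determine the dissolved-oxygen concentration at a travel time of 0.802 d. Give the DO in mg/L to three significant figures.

k_d L₀/(k_r−k_d) = 0.389×17.0/(1.60−0.389) = 6.613/1.211 = 5.461 mg/L.
e^(−k_d t) = e^(−0.389×0.8020) = 0.7320; e^(−k_r t) = e^(−1.60×0.8020) = 0.2771.
D = 5.461 × (0.7320 − 0.2771) + 1.37 × 0.2771 = 2.484 + 0.3797 = 2.864 mg/L.
DO = C_s − D = 8.25 − 2.864 = 5.386 mg/L.

DO ≈ 5.39 mg/L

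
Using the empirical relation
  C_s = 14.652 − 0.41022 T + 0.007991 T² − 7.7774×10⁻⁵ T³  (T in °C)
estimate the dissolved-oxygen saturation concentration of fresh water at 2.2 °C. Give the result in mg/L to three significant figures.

C_s ≈ 13.8 mg/L

C_s = 14.652 − 0.41022×2.2 + 0.007991×2.2² − 7.7774×10⁻⁵×2.2³ = 13.79 mg/L.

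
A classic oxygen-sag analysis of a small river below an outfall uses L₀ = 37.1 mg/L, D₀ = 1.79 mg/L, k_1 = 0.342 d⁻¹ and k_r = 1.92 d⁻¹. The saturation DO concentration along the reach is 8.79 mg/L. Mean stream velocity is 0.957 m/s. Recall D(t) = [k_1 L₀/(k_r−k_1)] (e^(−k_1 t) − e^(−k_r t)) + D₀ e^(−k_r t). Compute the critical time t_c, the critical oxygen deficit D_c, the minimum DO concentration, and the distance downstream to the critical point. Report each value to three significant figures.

With k_r/k_1 = 5.614 and 1 − D₀(k_r−k_1)/(k_1 L₀) = 0.7774,
t_c = ln(5.614 × 0.7774) / (1.92 − 0.342) = ln(4.364) / 1.578 = 1.473/1.578 = 0.9337 d.
L(t_c) = L₀ e^(−k_1 t_c) = 37.1 × 0.7266 = 26.96 mg/L, and at the critical point k_r D_c = k_1 L, so D_c = (0.342/1.92) × 26.96 = 4.802 mg/L.
Minimum DO = C_s − D_c = 8.79 − 4.802 = 3.988 mg/L.
x_c = v t_c = 0.957 m/s × 0.9337 d × 86400 s/d = 77210 m ≈ 77.2 km.

t_c ≈ 0.934 d; D_c ≈ 4.80 mg/L; min DO ≈ 3.99 mg/L; x_c ≈ 77.2 km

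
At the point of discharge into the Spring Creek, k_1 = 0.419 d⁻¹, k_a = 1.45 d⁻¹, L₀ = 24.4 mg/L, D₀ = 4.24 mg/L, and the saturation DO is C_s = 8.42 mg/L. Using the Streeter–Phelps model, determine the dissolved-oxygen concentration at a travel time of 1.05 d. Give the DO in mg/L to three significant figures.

k_1 L₀/(k_a−k_1) = 0.419×24.4/(1.45−0.419) = 10.22/1.031 = 9.916 mg/L.
e^(−k_1 t) = e^(−0.419×1.050) = 0.6441; e^(−k_a t) = e^(−1.45×1.050) = 0.2182.
D = 9.916 × (0.6441 − 0.2182) + 4.24 × 0.2182 = 4.223 + 0.9250 = 5.148 mg/L.
DO = C_s − D = 8.42 − 5.148 = 3.272 mg/L.

DO ≈ 3.27 mg/L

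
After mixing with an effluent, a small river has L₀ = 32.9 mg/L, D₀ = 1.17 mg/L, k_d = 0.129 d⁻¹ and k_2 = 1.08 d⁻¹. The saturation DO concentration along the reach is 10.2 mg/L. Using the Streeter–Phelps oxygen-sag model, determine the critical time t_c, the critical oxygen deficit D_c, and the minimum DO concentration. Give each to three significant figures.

With k_2/k_d = 8.372 and 1 − D₀(k_2−k_d)/(k_d L₀) = 0.7378,
t_c = ln(8.372 × 0.7378) / (1.08 − 0.129) = ln(6.177) / 0.9510 = 1.821/0.9510 = 1.915 d.
L(t_c) = L₀ e^(−k_d t_c) = 32.9 × 0.7811 = 25.70 mg/L, and at the critical point k_2 D_c = k_d L, so D_c = (0.129/1.08) × 25.70 = 3.070 mg/L.
Minimum DO = C_s − D_c = 10.2 − 3.070 = 7.130 mg/L.

t_c ≈ 1.91 d; D_c ≈ 3.07 mg/L; min DO ≈ 7.13 mg/L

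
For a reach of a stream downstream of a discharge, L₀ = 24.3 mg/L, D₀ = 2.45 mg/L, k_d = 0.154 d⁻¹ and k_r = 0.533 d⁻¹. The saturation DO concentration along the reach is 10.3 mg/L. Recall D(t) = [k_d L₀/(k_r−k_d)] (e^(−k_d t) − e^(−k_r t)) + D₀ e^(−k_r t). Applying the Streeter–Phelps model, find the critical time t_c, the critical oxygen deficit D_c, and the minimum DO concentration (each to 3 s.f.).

t_c ≈ 2.52 d; D_c ≈ 4.76 mg/L; min DO ≈ 5.54 mg/L

At the critical point dD/dt = 0, so k_d L₀ e^(−k_d t) = k_r D. Substituting D(t) from the Streeter–Phelps equation and solving for t gives
t_c = ln[(k_r/k_d)(1 − D₀(k_r−k_d)/(k_d L₀))] / (k_r−k_d).
Here k_r−k_d = 0.3790 d⁻¹ and 1 − D₀(k_r−k_d)/(k_d L₀) = 1 − 2.45×0.3790/(0.154×24.3) = 0.7519, so
t_c = ln(3.461 × 0.7519) / 0.3790 = 0.9564 / 0.3790 = 2.523 d.
D_c = (k_d/k_r) L₀ e^(−k_d t_c) = (0.154/0.533) × 24.3 × e^(−0.154×2.523) = 0.2889 × 24.3 × 0.6780 = 4.760 mg/L.
Minimum DO = C_s − D_c = 10.3 − 4.760 = 5.540 mg/L.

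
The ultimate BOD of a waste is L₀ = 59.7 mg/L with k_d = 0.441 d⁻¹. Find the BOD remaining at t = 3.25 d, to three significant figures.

L_t = L₀ e^(−k_d t) = 59.7 × e^(−0.441×3.25) = 59.7 × 0.2385 = 14.24 mg/L.

L ≈ 14.2 mg/L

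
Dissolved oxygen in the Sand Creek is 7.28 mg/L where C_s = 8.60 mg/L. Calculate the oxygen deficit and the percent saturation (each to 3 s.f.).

D = C_s − C = 8.60 − 7.28 = 1.32 mg/L.
% saturation = 7.28/8.60 × 100 = 84.7 %.

D ≈ 1.32 mg/L; 84.7 % saturation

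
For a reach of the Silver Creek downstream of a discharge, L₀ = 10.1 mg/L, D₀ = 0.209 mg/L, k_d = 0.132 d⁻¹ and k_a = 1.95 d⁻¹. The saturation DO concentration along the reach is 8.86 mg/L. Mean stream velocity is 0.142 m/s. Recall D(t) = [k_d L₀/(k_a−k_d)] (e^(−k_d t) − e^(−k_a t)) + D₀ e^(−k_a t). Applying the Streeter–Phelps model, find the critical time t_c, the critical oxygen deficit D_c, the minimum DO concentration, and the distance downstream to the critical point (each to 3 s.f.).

t_c ≈ 1.30 d; D_c ≈ 0.576 mg/L; min DO ≈ 8.28 mg/L; x_c ≈ 15.9 km

At the critical point dD/dt = 0, so k_d L₀ e^(−k_d t) = k_a D. Substituting D(t) from the Streeter–Phelps equation and solving for t gives
t_c = ln[(k_a/k_d)(1 − D₀(k_a−k_d)/(k_d L₀))] / (k_a−k_d).
Here k_a−k_d = 1.818 d⁻¹ and 1 − D₀(k_a−k_d)/(k_d L₀) = 1 − 0.209×1.818/(0.132×10.1) = 0.7150, so
t_c = ln(14.77 × 0.7150) / 1.818 = 2.357 / 1.818 = 1.297 d.
D_c = (k_d/k_a) L₀ e^(−k_d t_c) = (0.132/1.95) × 10.1 × e^(−0.132×1.297) = 0.06769 × 10.1 × 0.8427 = 0.5761 mg/L.
Minimum DO = C_s − D_c = 8.86 − 0.5761 = 8.284 mg/L.
x_c = v t_c = 0.142 m/s × 1.297 d × 86400 s/d = 15910 m ≈ 15.9 km.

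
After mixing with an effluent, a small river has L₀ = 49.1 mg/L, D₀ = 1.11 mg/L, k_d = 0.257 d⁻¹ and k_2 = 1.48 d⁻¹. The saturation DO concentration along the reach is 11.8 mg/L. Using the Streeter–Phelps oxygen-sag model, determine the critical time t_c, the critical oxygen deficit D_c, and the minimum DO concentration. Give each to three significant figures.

t_c ≈ 1.34 d; D_c ≈ 6.04 mg/L; min DO ≈ 5.76 mg/L

t_c = [1/(k_2−k_d)] ln[(k_2/k_d)(1 − D₀(k_2−k_d)/(k_d L₀))]
= [1/(1.48−0.257)] ln[(1.48/0.257)(1 − 1.11×1.223/(0.257×49.1))]
= (1/1.223) ln[5.759 × 0.8924] = 0.8177 × ln(5.139) = 0.8177 × 1.637 = 1.338 d.
D_c = (k_d/k_2) L₀ e^(−k_d t_c) = (0.257/1.48) × 49.1 × e^(−0.257×1.338) = 0.1736 × 49.1 × 0.7089 = 6.045 mg/L.
Minimum DO = C_s − D_c = 11.8 − 6.045 = 5.755 mg/L.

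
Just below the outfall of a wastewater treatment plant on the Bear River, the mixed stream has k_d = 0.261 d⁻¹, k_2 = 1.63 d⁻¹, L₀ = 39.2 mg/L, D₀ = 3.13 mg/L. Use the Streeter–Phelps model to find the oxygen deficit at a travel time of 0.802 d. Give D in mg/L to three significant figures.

k_d L₀/(k_2−k_d) = 0.261×39.2/(1.63−0.261) = 10.23/1.369 = 7.473 mg/L.
e^(−k_d t) = e^(−0.261×0.8020) = 0.8111; e^(−k_2 t) = e^(−1.63×0.8020) = 0.2706.
D = 7.473 × (0.8111 − 0.2706) + 3.13 × 0.2706 = 4.040 + 0.8469 = 4.887 mg/L.

D ≈ 4.89 mg/L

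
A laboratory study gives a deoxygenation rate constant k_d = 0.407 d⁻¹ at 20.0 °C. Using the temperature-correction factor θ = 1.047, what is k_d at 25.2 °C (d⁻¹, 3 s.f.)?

k_d ≈ 0.517 d⁻¹

k_d(T₂) = k_d(T₁) · θ^(T₂−T₁) = 0.407 × 1.047^(25.2−20.0)
= 0.407 × 1.047^5.20 = 0.407 × 1.270 = 0.5168 d⁻¹.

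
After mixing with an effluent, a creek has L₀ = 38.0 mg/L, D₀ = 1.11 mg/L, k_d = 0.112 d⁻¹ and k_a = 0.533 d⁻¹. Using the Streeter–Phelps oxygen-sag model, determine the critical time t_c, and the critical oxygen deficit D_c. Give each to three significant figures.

At the critical point dD/dt = 0, so k_d L₀ e^(−k_d t) = k_a D. Substituting D(t) from the Streeter–Phelps equation and solving for t gives
t_c = ln[(k_a/k_d)(1 − D₀(k_a−k_d)/(k_d L₀))] / (k_a−k_d).
Here k_a−k_d = 0.4210 d⁻¹ and 1 − D₀(k_a−k_d)/(k_d L₀) = 1 − 1.11×0.4210/(0.112×38.0) = 0.8902, so
t_c = ln(4.759 × 0.8902) / 0.4210 = 1.444 / 0.4210 = 3.429 d.
L(t_c) = L₀ e^(−k_d t_c) = 38.0 × 0.6811 = 25.88 mg/L, and at the critical point k_a D_c = k_d L, so D_c = (0.112/0.533) × 25.88 = 5.438 mg/L.

t_c ≈ 3.43 d; D_c ≈ 5.44 mg/L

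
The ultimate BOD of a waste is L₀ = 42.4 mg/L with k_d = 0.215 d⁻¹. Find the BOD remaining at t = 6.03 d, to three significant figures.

L_t = L₀ e^(−k_d t) = 42.4 × e^(−0.215×6.03) = 42.4 × 0.2735 = 11.60 mg/L.

L ≈ 11.6 mg/L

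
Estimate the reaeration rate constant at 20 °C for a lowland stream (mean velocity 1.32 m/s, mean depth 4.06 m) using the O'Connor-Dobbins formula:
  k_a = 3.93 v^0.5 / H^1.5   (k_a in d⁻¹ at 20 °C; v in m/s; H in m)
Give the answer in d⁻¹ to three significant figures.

k_a = 3.93 × 1.32^0.5 / 4.06^1.5 = 3.93 × 1.149 / 8.181 = 0.5519 d⁻¹.

k_a ≈ 0.552 d⁻¹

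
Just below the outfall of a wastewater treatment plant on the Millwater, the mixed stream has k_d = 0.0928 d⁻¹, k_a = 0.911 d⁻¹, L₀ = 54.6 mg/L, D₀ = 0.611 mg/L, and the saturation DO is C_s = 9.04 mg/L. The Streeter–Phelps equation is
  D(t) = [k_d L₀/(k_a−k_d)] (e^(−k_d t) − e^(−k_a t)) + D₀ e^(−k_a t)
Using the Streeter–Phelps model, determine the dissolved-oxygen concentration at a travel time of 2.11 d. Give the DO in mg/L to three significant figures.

DO ≈ 4.77 mg/L

k_d L₀/(k_a−k_d) = 0.0928×54.6/(0.911−0.0928) = 5.067/0.8182 = 6.193 mg/L.
e^(−k_d t) = e^(−0.0928×2.110) = 0.8222; e^(−k_a t) = e^(−0.911×2.110) = 0.1463.
D = 6.193 × (0.8222 − 0.1463) + 0.611 × 0.1463 = 4.186 + 0.08938 = 4.275 mg/L.
DO = C_s − D = 9.04 − 4.275 = 4.765 mg/L.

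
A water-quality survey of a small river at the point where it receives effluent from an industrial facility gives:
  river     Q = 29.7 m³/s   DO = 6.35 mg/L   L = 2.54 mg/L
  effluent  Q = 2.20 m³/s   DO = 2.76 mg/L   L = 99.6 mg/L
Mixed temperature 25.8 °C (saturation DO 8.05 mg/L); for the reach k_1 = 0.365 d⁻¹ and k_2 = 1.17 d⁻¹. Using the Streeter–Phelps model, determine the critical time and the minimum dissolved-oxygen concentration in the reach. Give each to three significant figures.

Mixed DO = (29.7×6.35 + 2.20×2.76)/(29.7+2.20) = 194.7/31.90 = 6.102 mg/L.
Mixed L₀ = (29.7×2.54 + 2.20×99.6)/(31.90) = 294.6/31.90 = 9.234 mg/L.
Initial deficit D₀ = C_s − DO₀ = 8.05 − 6.102 = 1.948 mg/L.
t_c = (1/0.8050) ln[(1.17/0.365)(1 − 1.948×0.8050/(0.365×9.234))] = 1.242 × ln(1.714) = 0.6696 d.
D_c = (0.365/1.17) × 9.234 × e^(−0.365×0.6696) = 0.3120 × 9.234 × 0.7832 = 2.256 mg/L.
Minimum DO = 8.05 − 2.256 = 5.794 mg/L.

t_c ≈ 0.670 d; minimum DO ≈ 5.79 mg/L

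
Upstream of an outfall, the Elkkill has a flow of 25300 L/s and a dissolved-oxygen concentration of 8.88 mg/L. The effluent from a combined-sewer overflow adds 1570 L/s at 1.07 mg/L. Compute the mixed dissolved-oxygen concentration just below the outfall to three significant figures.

8.42 mg/L

Flow-weighted mixing: C = (Q_r C_r + Q_w C_w)/(Q_r + Q_w)
= (25300×8.88 + 1570×1.07)/(25300 + 1570) = 226300/26870 = 8.424 mg/L.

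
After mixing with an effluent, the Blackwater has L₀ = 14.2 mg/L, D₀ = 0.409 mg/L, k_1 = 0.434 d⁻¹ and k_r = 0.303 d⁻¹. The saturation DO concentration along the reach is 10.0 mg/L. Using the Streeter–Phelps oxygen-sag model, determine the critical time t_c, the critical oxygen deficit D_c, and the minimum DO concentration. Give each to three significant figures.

t_c ≈ 2.68 d; D_c ≈ 6.37 mg/L; min DO ≈ 3.63 mg/L

At the critical point dD/dt = 0, so k_1 L₀ e^(−k_1 t) = k_r D. Substituting D(t) from the Streeter–Phelps equation and solving for t gives
t_c = ln[(k_r/k_1)(1 − D₀(k_r−k_1)/(k_1 L₀))] / (k_r−k_1).
Here k_r−k_1 = -0.1310 d⁻¹ and 1 − D₀(k_r−k_1)/(k_1 L₀) = 1 − 0.409×-0.1310/(0.434×14.2) = 1.009, so
t_c = ln(0.6982 × 1.009) / -0.1310 = -0.3507 / -0.1310 = 2.677 d.
L(t_c) = L₀ e^(−k_1 t_c) = 14.2 × 0.3129 = 4.444 mg/L, and at the critical point k_r D_c = k_1 L, so D_c = (0.434/0.303) × 4.444 = 6.365 mg/L.
Minimum DO = C_s − D_c = 10.0 − 6.365 = 3.635 mg/L.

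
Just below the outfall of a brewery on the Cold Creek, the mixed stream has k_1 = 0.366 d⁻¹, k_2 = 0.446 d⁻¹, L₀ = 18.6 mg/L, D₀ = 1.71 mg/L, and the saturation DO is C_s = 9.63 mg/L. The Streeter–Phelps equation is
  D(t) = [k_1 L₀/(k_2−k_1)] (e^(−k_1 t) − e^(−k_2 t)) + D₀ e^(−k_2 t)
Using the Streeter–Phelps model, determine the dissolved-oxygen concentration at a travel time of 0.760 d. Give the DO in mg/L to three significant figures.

DO ≈ 4.61 mg/L

k_1 L₀/(k_2−k_1) = 0.366×18.6/(0.446−0.366) = 6.808/0.08000 = 85.09 mg/L.
e^(−k_1 t) = e^(−0.366×0.7600) = 0.7572; e^(−k_2 t) = e^(−0.446×0.7600) = 0.7125.
D = 85.09 × (0.7572 − 0.7125) + 1.71 × 0.7125 = 3.801 + 1.218 = 5.019 mg/L.
DO = C_s − D = 9.63 − 5.019 = 4.611 mg/L.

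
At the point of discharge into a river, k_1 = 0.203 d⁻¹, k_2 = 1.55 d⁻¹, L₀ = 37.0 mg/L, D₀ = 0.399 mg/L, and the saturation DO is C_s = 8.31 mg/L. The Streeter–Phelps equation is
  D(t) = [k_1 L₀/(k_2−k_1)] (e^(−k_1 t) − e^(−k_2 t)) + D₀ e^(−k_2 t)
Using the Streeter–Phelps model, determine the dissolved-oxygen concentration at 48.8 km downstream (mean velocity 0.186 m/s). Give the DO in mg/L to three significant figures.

DO ≈ 5.35 mg/L

Travel time t = x/v = 48.8 km / (0.186 m/s) = 48800 m / 0.186 m/s = 262400 s = 3.037 d.
k_1 L₀/(k_2−k_1) = 0.203×37.0/(1.55−0.203) = 7.511/1.347 = 5.576 mg/L.
e^(−k_1 t) = e^(−0.203×3.037) = 0.5399; e^(−k_2 t) = e^(−1.55×3.037) = 0.009034.
D = 5.576 × (0.5399 − 0.009034) + 0.399 × 0.009034 = 2.960 + 0.003604 = 2.964 mg/L.
DO = C_s − D = 8.31 − 2.964 = 5.346 mg/L.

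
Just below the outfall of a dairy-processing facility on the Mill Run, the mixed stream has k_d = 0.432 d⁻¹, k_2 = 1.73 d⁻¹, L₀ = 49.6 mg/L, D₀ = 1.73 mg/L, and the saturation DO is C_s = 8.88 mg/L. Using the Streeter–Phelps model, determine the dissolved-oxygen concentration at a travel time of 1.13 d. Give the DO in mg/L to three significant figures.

DO ≈ 0.840 mg/L

k_d L₀/(k_2−k_d) = 0.432×49.6/(1.73−0.432) = 21.43/1.298 = 16.51 mg/L.
e^(−k_d t) = e^(−0.432×1.130) = 0.6138; e^(−k_2 t) = e^(−1.73×1.130) = 0.1416.
D = 16.51 × (0.6138 − 0.1416) + 1.73 × 0.1416 = 7.795 + 0.2449 = 8.040 mg/L.
DO = C_s − D = 8.88 − 8.040 = 0.8405 mg/L.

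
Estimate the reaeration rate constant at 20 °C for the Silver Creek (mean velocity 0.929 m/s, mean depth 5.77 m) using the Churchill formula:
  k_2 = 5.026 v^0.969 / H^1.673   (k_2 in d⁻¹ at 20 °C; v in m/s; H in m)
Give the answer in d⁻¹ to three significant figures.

k_2 = 5.026 × 0.929^0.969 / 5.77^1.673 = 5.026 × 0.9311 / 18.77 = 0.2493 d⁻¹.

k_2 ≈ 0.249 d⁻¹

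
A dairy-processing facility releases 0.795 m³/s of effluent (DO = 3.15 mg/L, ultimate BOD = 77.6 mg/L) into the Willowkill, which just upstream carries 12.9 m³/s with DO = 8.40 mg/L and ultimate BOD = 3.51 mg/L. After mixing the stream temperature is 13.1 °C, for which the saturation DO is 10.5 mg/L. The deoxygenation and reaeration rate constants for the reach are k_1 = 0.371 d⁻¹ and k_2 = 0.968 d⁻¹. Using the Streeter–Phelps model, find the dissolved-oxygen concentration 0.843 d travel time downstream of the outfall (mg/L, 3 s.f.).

DO ≈ 8.03 mg/L

Mixed DO = (12.9×8.40 + 0.795×3.15)/(12.9+0.795) = 110.9/13.70 = 8.095 mg/L.
Mixed L₀ = (12.9×3.51 + 0.795×77.6)/(13.70) = 107.0/13.70 = 7.811 mg/L.
Initial deficit D₀ = C_s − DO₀ = 10.5 − 8.095 = 2.405 mg/L.
D(0.843) = [0.371×7.811/(0.968−0.371)](e^(−0.371×0.843) − e^(−0.968×0.843)) + 2.405 e^(−0.968×0.843)
= 4.854 × (0.7314 − 0.4422) + 2.405 × 0.4422 = 2.467 mg/L.
DO = 10.5 − 2.467 = 8.033 mg/L.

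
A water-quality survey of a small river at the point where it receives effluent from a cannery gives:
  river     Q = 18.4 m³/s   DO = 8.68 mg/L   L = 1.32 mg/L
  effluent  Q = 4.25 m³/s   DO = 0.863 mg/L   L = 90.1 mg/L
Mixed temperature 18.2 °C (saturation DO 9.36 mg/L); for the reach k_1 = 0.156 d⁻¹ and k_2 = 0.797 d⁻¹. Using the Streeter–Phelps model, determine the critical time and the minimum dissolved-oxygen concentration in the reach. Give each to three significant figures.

Mixed DO = (18.4×8.68 + 4.25×0.863)/(18.4+4.25) = 163.4/22.65 = 7.213 mg/L.
Mixed L₀ = (18.4×1.32 + 4.25×90.1)/(22.65) = 407.2/22.65 = 17.98 mg/L.
Initial deficit D₀ = C_s − DO₀ = 9.36 − 7.213 = 2.147 mg/L.
t_c = (1/0.6410) ln[(0.797/0.156)(1 − 2.147×0.6410/(0.156×17.98))] = 1.560 × ln(2.602) = 1.492 d.
D_c = (0.156/0.797) × 17.98 × e^(−0.156×1.492) = 0.1957 × 17.98 × 0.7923 = 2.788 mg/L.
Minimum DO = 9.36 − 2.788 = 6.572 mg/L.

t_c ≈ 1.49 d; minimum DO ≈ 6.57 mg/L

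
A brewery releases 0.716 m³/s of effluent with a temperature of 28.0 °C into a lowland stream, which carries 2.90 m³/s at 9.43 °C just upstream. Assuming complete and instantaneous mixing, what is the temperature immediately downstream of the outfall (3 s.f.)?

Flow-weighted mixing: C = (Q_r C_r + Q_w C_w)/(Q_r + Q_w)
= (2.90×9.43 + 0.716×28.0)/(2.90 + 0.716) = 47.39/3.616 = 13.11 °C.

13.1 °C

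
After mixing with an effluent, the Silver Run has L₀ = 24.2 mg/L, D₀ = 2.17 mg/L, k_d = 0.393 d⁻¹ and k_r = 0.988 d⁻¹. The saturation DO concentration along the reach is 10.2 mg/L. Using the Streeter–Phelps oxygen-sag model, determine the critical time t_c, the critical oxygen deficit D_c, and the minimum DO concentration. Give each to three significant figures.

With k_r/k_d = 2.514 and 1 − D₀(k_r−k_d)/(k_d L₀) = 0.8642,
t_c = ln(2.514 × 0.8642) / (0.988 − 0.393) = ln(2.173) / 0.5950 = 0.7760/0.5950 = 1.304 d.
L(t_c) = L₀ e^(−k_d t_c) = 24.2 × 0.5990 = 14.50 mg/L, and at the critical point k_r D_c = k_d L, so D_c = (0.393/0.988) × 14.50 = 5.766 mg/L.
Minimum DO = C_s − D_c = 10.2 − 5.766 = 4.434 mg/L.

t_c ≈ 1.30 d; D_c ≈ 5.77 mg/L; min DO ≈ 4.43 mg/L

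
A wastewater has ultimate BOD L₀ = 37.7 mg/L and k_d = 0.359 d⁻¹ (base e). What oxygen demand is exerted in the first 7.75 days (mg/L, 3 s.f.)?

y ≈ 35.4 mg/L

y_t = L₀(1 − e^(−k_d t)) = 37.7 × (1 − e^(−0.359×7.75))
= 37.7 × (1 − 0.06190) = 37.7 × 0.9381 = 35.37 mg/L.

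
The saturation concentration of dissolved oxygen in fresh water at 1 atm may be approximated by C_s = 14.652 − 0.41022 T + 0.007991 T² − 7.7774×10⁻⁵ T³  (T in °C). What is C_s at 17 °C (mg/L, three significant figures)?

C_s ≈ 9.61 mg/L

C_s = 14.652 − 0.41022×17 + 0.007991×17² − 7.7774×10⁻⁵×17³ = 9.606 mg/L.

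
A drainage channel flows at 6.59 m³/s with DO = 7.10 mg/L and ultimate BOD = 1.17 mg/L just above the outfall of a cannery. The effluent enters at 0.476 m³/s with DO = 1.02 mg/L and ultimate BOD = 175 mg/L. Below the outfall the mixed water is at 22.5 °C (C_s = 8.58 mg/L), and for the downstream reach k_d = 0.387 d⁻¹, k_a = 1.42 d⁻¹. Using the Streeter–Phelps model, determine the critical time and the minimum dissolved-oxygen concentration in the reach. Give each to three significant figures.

t_c ≈ 0.777 d; minimum DO ≈ 5.98 mg/L

Mixed DO = (6.59×7.10 + 0.476×1.02)/(6.59+0.476) = 47.27/7.066 = 6.690 mg/L.
Mixed L₀ = (6.59×1.17 + 0.476×175)/(7.066) = 91.01/7.066 = 12.88 mg/L.
Initial deficit D₀ = C_s − DO₀ = 8.58 − 6.690 = 1.890 mg/L.
t_c = (1/1.033) ln[(1.42/0.387)(1 − 1.890×1.033/(0.387×12.88))] = 0.9681 × ln(2.232) = 0.7774 d.
D_c = (0.387/1.42) × 12.88 × e^(−0.387×0.7774) = 0.2725 × 12.88 × 0.7402 = 2.598 mg/L.
Minimum DO = 8.58 − 2.598 = 5.982 mg/L.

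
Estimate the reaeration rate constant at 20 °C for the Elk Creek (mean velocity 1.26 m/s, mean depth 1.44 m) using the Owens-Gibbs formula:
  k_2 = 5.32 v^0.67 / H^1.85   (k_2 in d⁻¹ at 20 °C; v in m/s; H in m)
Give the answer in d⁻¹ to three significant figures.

k_2 = 5.32 × 1.26^0.67 / 1.44^1.85 = 5.32 × 1.167 / 1.963 = 3.164 d⁻¹.

k_2 ≈ 3.16 d⁻¹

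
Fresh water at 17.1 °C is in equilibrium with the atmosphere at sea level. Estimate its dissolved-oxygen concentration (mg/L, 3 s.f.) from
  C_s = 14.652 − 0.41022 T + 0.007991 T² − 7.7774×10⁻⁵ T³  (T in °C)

C_s ≈ 9.58 mg/L

C_s = 14.652 − 0.41022×17.1 + 0.007991×17.1² − 7.7774×10⁻⁵×17.1³ = 9.585 mg/L.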